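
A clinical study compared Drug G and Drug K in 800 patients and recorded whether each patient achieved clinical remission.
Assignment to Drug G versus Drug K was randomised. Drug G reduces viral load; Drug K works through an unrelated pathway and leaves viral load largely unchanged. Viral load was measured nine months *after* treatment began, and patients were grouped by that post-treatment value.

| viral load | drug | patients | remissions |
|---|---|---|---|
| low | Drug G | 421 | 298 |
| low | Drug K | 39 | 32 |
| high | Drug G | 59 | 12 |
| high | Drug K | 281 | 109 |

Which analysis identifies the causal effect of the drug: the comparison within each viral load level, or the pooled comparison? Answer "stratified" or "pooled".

Drug K is higher inside every viral load stratum but Drug G is higher in aggregate. Whether to stratify depends on how viral load relates to the drug.
Viral load lies on the pathway drug → viral load → outcome, so adjusting for it blocks the indirect effect. For the total causal effect of drug, use the unadjusted pooled rates.
Pooled: Drug G 64.6% vs Drug K 44.1%; Drug G is higher overall.

pooled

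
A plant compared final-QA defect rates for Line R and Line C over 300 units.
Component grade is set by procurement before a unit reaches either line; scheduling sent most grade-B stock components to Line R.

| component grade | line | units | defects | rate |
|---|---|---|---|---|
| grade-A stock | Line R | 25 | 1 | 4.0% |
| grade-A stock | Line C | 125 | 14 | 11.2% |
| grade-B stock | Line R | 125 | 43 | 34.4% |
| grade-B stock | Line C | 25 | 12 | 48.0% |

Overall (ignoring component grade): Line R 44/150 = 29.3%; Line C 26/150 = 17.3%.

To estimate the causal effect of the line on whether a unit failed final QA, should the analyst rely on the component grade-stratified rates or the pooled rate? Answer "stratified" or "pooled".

Nothing the line does changes component grade; the imbalance is an allocation artefact. With component grade also predicting the outcome, the pooled figure is confounded, and the within-stratum comparison is the causal one.
Within each level — grade-A stock: 4.0% vs 11.2%; grade-B stock: 34.4% vs 48.0% — Line R is lower every time.

stratified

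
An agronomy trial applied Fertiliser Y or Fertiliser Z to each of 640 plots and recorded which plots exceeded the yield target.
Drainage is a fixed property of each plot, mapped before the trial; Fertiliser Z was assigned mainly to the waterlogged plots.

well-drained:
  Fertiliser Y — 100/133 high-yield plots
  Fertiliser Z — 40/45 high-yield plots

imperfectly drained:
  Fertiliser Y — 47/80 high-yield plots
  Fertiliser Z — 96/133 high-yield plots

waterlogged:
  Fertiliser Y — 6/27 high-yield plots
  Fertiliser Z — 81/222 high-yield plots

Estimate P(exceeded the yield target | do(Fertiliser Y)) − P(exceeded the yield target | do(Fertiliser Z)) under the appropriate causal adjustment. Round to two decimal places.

Fertiliser Z is higher inside every field drainage stratum but Fertiliser Y is higher in aggregate. Whether to stratify depends on how field drainage relates to the fertiliser.
Nothing the fertiliser does changes field drainage; the imbalance is an allocation artefact. With field drainage also predicting the outcome, the pooled figure is confounded, and the within-stratum comparison is the causal one.
Adjusting over the population distribution of field drainage: 0.278·(0.752−0.889) + 0.333·(0.588−0.722) + 0.389·(0.222−0.365) = -0.138.

-0.14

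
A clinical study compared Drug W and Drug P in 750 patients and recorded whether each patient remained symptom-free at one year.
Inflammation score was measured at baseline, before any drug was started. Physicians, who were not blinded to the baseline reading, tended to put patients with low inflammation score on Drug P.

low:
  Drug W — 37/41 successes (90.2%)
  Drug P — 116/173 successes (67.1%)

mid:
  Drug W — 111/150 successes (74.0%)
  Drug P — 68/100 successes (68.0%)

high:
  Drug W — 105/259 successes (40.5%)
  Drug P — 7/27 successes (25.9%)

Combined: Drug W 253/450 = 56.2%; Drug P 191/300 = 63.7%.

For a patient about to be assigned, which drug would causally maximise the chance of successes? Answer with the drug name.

Drug W

Inflammation score satisfies the back-door criterion: it is not a descendant of the drug, and it blocks the spurious path from drug to outcome. Adjusting for it (i.e., using the within-inflammation score rates) gives the causal effect.
Within each level — low: 90.2% vs 67.1%; mid: 74.0% vs 68.0%; high: 40.5% vs 25.9% — Drug W is higher every time.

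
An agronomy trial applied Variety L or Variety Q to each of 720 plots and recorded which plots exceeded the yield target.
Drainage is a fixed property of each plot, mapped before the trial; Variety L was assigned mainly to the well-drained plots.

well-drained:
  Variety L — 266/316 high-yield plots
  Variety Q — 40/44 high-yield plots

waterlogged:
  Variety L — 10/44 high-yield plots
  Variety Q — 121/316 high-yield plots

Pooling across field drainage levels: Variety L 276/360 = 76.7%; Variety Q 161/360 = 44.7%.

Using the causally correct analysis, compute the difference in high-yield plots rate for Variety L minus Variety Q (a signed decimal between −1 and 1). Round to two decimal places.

-0.11

The stratified and pooled comparisons disagree (Variety Q wins within each field drainage; Variety L wins overall), so the answer turns on the causal role of field drainage.
Nothing the variety does changes field drainage; the imbalance is an allocation artefact. With field drainage also predicting the outcome, the pooled figure is confounded, and the within-stratum comparison is the causal one.
Adjusting over the population distribution of field drainage: 0.500·(0.842−0.909) + 0.500·(0.227−0.383) = -0.111.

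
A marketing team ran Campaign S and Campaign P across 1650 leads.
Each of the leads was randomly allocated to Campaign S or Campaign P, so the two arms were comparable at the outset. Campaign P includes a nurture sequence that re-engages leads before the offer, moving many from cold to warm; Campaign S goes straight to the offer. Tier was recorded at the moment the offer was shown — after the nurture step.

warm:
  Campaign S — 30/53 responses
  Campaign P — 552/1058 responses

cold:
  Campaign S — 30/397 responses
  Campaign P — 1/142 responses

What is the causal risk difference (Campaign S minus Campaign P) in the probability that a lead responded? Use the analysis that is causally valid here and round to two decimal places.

-0.33

Campaign S is higher inside every engagement tier stratum but Campaign P is higher in aggregate. Whether to stratify depends on how engagement tier relates to the campaign.
Engagement tier is recorded after the campaign and is itself shifted by it — it sits on the causal path from campaign to outcome. Conditioning on a mediator would strip out part of the effect we want; the pooled comparison gives the total causal effect.
The causal difference is the pooled difference: 0.133 − 0.461 = -0.328.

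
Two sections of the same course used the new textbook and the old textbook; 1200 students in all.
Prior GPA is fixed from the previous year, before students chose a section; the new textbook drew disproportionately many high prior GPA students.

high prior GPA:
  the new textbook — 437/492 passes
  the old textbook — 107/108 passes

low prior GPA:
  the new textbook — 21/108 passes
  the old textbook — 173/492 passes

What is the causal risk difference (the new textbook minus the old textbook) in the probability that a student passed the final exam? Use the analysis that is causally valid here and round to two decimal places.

Nothing the teaching method does changes prior GPA band; the imbalance is an allocation artefact. With prior GPA band also predicting the outcome, the pooled figure is confounded, and the within-stratum comparison is the causal one.
Adjusting over the population distribution of prior GPA band: 0.500·(0.888−0.991) + 0.500·(0.194−0.352) = -0.130.

-0.13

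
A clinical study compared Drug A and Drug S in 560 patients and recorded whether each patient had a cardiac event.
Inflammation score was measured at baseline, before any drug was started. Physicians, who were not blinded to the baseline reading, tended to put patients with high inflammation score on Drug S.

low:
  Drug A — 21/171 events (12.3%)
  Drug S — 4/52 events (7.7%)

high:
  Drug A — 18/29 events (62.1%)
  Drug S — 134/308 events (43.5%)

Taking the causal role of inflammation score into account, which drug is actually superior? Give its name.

Drug S

The stratified and pooled comparisons disagree (Drug S wins within each inflammation score; Drug A wins overall), so the answer turns on the causal role of inflammation score.
Since inflammation score is a pre-existing factor (not a product of the drug) and it affects the outcome on its own, it is a confounder. The stratified rates, not the pooled rate, identify the causal effect.
Within each level — low: 12.3% vs 7.7%; high: 62.1% vs 43.5% — Drug S is lower every time.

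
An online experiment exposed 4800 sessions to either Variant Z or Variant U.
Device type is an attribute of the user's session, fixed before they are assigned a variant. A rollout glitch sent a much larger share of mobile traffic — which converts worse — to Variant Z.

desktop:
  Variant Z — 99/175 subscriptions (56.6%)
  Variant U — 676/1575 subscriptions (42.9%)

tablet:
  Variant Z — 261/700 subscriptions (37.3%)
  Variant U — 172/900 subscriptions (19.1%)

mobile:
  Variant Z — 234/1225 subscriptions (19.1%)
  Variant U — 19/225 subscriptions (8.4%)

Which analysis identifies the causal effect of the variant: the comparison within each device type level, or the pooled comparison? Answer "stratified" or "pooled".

stratified

Variant Z is higher inside every device type stratum but Variant U is higher in aggregate. Whether to stratify depends on how device type relates to the variant.
The imbalance in device type arose from how sessions were allocated, not from anything the variant did; and device type independently affects the outcome. The pooled gap is confounded — condition on device type.
Within each level — desktop: 56.6% vs 42.9%; tablet: 37.3% vs 19.1%; mobile: 19.1% vs 8.4% — Variant Z is higher every time.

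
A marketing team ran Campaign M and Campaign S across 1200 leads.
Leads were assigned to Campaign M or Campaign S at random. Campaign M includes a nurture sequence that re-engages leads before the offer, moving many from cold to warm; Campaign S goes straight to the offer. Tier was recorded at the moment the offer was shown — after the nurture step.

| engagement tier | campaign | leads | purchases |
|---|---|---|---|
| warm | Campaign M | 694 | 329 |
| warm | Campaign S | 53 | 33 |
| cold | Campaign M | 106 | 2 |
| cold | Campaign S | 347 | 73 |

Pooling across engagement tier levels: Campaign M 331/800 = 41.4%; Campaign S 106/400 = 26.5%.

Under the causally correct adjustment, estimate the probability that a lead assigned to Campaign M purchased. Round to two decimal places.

0.41

The engagement tier-specific comparison favours Campaign S throughout, but the pooled figures favour Campaign M. The question is whether to condition on engagement tier.
Engagement tier is recorded after the campaign and is itself shifted by it — it sits on the causal path from campaign to outcome. Conditioning on a mediator would strip out part of the effect we want; the pooled comparison gives the total causal effect.
So P(outcome | do(Campaign M)) is just the pooled rate for Campaign M: 331/800 = 0.414.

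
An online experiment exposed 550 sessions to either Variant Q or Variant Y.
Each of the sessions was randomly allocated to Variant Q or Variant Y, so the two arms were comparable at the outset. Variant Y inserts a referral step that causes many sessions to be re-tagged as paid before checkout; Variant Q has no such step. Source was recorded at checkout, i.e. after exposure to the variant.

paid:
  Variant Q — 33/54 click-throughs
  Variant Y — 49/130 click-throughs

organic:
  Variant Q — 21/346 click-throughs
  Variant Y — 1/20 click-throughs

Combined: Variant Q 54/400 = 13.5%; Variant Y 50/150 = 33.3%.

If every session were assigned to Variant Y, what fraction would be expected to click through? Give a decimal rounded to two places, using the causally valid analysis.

Traffic source is downstream of the variant. One should not condition on a consequence of treatment, so the overall rates are the right comparison.
So P(outcome | do(Variant Y)) is just the pooled rate for Variant Y: 50/150 = 0.333.

0.33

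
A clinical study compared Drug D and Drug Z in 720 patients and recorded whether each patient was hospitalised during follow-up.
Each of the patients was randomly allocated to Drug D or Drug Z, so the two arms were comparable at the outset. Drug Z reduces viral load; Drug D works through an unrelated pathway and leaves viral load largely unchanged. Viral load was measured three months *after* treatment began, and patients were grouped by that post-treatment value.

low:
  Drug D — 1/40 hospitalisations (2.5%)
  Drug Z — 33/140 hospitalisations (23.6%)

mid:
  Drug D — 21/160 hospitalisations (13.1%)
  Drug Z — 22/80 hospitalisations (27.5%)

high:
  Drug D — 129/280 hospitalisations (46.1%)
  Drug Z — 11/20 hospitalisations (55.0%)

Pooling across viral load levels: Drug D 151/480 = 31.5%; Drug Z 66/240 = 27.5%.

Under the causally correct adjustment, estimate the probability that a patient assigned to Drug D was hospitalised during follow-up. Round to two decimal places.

Viral load is downstream of the drug. One should not condition on a consequence of treatment, so the overall rates are the right comparison.
So P(outcome | do(Drug D)) is just the pooled rate for Drug D: 151/480 = 0.315.

0.31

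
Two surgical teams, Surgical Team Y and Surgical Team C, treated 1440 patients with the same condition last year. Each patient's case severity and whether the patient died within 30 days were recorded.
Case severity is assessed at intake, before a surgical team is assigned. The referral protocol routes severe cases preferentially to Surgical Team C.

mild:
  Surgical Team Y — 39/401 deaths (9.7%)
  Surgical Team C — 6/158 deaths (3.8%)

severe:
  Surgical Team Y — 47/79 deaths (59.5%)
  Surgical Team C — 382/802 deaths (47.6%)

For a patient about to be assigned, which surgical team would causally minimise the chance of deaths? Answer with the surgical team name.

Since case severity is a pre-existing factor (not a product of the surgical team) and it affects the outcome on its own, it is a confounder. The stratified rates, not the pooled rate, identify the causal effect.
Within each level — mild: 9.7% vs 3.8%; severe: 59.5% vs 47.6% — Surgical Team C is lower every time.

Surgical Team C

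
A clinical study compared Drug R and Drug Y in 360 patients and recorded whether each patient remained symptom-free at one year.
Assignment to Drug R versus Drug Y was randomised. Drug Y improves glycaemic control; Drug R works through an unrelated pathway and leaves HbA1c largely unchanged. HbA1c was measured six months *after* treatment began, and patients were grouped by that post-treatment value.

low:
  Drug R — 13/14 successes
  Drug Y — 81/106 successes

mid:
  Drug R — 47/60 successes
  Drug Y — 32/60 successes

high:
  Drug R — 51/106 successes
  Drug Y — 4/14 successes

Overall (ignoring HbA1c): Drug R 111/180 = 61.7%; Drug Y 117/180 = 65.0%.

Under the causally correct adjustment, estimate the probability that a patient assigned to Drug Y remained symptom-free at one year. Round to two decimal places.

0.65

The HbA1c-specific comparison favours Drug R throughout, but the pooled figures favour Drug Y. The question is whether to condition on HbA1c.
Because the drug influences HbA1c, HbA1c is a post-treatment mediator, not a confounder. Stratifying on it would bias the estimate; the causal effect is the crude pooled difference.
So P(outcome | do(Drug Y)) is just the pooled rate for Drug Y: 117/180 = 0.650.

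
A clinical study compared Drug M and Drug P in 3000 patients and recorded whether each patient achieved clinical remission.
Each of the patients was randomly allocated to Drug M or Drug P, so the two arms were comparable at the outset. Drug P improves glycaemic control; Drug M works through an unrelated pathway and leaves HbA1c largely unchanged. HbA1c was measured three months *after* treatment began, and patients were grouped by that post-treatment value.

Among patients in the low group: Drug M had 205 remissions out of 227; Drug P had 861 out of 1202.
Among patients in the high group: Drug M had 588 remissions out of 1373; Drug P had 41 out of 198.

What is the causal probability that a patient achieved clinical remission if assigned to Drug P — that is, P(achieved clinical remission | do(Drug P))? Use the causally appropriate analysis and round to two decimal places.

0.64

HbA1c here is a post-treatment variable shaped by the drug; conditioning on it would introduce bias rather than remove it. The overall comparison is the causal one.
So P(outcome | do(Drug P)) is just the pooled rate for Drug P: 902/1400 = 0.644.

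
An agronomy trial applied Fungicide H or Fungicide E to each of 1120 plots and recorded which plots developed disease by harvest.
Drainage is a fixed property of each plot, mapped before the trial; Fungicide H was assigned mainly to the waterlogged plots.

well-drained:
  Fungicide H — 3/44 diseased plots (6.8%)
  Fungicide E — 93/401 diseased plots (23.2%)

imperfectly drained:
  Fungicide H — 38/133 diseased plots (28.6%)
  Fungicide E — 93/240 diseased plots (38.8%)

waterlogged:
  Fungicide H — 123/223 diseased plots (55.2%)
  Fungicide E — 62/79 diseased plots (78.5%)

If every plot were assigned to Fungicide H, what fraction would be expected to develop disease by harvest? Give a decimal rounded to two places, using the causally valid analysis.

0.27

Within every field drainage level Fungicide H has the lower rate, yet pooled Fungicide E does — Simpson's reversal.
Field drainage satisfies the back-door criterion: it is not a descendant of the fungicide, and it blocks the spurious path from fungicide to outcome. Adjusting for it (i.e., using the within-field drainage rates) gives the causal effect.
Standardising Fungicide H to the population field drainage mix: 0.397·3/44 + 0.333·38/133 + 0.270·123/223 = 0.271.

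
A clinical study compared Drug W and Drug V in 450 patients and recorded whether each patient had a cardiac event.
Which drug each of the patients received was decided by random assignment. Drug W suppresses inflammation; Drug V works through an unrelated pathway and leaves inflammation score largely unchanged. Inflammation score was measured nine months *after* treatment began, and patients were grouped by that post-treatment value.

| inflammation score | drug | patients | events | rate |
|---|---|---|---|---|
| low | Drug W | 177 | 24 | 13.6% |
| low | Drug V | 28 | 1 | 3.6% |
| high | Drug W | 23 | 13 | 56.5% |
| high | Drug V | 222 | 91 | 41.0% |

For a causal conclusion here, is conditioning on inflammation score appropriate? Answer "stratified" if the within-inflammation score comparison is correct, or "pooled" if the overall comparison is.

The stratified and pooled comparisons disagree (Drug V wins within each inflammation score; Drug W wins overall), so the answer turns on the causal role of inflammation score.
The distribution of inflammation score is itself part of what the drug does — it is an intermediate outcome. Holding it fixed would remove that part of the effect; the total effect is the pooled difference.
Pooled: Drug W 18.5% vs Drug V 36.8%; Drug W is lower overall.

pooled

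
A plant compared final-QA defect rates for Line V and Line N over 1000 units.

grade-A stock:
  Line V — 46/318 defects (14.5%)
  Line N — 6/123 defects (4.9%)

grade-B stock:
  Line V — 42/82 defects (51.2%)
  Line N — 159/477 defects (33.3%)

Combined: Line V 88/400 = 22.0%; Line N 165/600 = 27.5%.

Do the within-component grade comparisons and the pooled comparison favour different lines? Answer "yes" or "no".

Within each component grade level (grade-A stock 14.5% vs 4.9%; grade-B stock 51.2% vs 33.3%), Line N has the lower rate every time. Pooled: 22.0% vs 27.5% — Line V has the lower rate overall. The two comparisons disagree.

yes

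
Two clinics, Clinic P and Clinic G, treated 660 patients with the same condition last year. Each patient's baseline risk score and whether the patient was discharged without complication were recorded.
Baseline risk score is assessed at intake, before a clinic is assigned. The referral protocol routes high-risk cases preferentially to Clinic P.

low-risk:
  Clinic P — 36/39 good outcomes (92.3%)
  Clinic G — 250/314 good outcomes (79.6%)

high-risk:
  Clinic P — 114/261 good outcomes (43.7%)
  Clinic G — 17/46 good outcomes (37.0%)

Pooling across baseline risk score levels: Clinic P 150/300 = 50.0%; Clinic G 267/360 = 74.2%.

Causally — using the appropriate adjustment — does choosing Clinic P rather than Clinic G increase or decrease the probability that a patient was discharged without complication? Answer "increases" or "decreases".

increases

Within every baseline risk score level Clinic P has the higher rate, yet pooled Clinic G does — Simpson's reversal.
The imbalance in baseline risk score arose from how patients were allocated, not from anything the clinic did; and baseline risk score independently affects the outcome. The pooled gap is confounded — condition on baseline risk score.
Within each level — low-risk: 92.3% vs 79.6%; high-risk: 43.7% vs 37.0% — Clinic P is higher every time.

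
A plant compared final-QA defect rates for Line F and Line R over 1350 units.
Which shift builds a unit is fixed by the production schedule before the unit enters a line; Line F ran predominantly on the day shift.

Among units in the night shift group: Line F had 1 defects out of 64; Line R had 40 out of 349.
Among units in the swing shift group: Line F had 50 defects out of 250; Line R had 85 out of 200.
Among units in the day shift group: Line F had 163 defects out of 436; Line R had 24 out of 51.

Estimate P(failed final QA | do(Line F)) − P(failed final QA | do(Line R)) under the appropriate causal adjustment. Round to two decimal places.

Shift differs across lines for reasons unrelated to any effect of the line itself, and it separately predicts the outcome — a classic confounder. We must compare within shift levels.
Adjusting over the population distribution of shift: 0.306·(0.016−0.115) + 0.333·(0.200−0.425) + 0.361·(0.374−0.471) = -0.140.

-0.14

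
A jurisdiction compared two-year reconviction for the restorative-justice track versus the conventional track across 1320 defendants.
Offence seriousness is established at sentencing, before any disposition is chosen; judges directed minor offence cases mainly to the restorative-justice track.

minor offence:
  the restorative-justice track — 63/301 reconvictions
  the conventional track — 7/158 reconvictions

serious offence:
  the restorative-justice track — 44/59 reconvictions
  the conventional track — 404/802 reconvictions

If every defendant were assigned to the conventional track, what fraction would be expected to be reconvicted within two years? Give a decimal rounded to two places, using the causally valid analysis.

0.34

Offence seriousness is set before the disposition has any effect — it is not caused by the disposition — and it independently drives the outcome. That makes it a confounder, so the causal comparison is within offence seriousness levels.
Standardising the conventional track to the population offence seriousness mix: 0.348·7/158 + 0.652·404/802 = 0.344.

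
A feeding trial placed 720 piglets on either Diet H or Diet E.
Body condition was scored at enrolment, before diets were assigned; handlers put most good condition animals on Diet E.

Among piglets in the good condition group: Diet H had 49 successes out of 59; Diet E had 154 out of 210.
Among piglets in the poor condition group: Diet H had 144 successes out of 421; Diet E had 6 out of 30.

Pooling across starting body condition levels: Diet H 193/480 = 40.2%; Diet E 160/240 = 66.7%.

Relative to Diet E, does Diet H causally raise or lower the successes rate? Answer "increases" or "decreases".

Starting body condition differs across diets for reasons unrelated to any effect of the diet itself, and it separately predicts the outcome — a classic confounder. We must compare within starting body condition levels.
Within each level — good condition: 83.1% vs 73.3%; poor condition: 34.2% vs 20.0% — Diet H is higher every time.

increases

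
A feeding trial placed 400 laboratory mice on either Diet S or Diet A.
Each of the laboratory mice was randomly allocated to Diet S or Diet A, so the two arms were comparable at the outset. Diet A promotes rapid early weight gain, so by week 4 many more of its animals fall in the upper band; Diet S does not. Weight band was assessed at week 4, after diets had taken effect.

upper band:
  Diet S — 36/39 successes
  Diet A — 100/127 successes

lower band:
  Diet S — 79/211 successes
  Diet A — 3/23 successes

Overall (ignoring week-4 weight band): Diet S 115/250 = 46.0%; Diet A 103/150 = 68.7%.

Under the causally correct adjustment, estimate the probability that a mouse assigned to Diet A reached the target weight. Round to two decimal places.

Because the diet influences week-4 weight band, week-4 weight band is a post-treatment mediator, not a confounder. Stratifying on it would bias the estimate; the causal effect is the crude pooled difference.
So P(outcome | do(Diet A)) is just the pooled rate for Diet A: 103/150 = 0.687.

0.69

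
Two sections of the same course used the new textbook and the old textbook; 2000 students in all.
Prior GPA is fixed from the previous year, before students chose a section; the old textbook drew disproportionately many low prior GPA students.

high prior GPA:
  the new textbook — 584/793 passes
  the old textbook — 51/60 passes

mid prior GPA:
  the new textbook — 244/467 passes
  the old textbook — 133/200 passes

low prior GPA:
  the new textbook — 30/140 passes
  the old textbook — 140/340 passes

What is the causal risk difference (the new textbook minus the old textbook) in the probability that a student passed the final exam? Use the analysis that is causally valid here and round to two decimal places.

The prior GPA band-specific comparison favours the old textbook throughout, but the pooled figures favour the new textbook. The question is whether to condition on prior GPA band.
Prior GPA band satisfies the back-door criterion: it is not a descendant of the teaching method, and it blocks the spurious path from teaching method to outcome. Adjusting for it (i.e., using the within-prior GPA band rates) gives the causal effect.
Adjusting over the population distribution of prior GPA band: 0.426·(0.736−0.850) + 0.334·(0.522−0.665) + 0.240·(0.214−0.412) = -0.143.

-0.14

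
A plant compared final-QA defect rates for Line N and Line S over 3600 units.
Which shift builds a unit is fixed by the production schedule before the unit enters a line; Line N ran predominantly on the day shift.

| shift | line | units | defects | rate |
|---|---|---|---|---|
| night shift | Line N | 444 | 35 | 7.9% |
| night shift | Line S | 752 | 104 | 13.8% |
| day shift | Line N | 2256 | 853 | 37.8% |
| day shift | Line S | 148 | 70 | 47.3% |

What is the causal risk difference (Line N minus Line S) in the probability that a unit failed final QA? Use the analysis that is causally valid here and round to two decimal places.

-0.08

Line N is lower inside every shift stratum but Line S is lower in aggregate. Whether to stratify depends on how shift relates to the line.
Since shift is a pre-existing factor (not a product of the line) and it affects the outcome on its own, it is a confounder. The stratified rates, not the pooled rate, identify the causal effect.
Adjusting over the population distribution of shift: 0.332·(0.079−0.138) + 0.668·(0.378−0.473) = -0.083.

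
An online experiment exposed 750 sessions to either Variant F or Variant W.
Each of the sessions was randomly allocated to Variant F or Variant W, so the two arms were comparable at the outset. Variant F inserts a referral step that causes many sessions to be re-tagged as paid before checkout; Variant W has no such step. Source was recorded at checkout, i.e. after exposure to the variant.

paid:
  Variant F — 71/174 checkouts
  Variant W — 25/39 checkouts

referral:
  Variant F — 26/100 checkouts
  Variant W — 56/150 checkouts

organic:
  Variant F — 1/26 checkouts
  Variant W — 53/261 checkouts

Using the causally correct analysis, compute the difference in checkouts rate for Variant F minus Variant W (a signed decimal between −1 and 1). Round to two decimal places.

Traffic source is downstream of the variant. One should not condition on a consequence of treatment, so the overall rates are the right comparison.
The causal difference is the pooled difference: 0.327 − 0.298 = +0.029.

+0.03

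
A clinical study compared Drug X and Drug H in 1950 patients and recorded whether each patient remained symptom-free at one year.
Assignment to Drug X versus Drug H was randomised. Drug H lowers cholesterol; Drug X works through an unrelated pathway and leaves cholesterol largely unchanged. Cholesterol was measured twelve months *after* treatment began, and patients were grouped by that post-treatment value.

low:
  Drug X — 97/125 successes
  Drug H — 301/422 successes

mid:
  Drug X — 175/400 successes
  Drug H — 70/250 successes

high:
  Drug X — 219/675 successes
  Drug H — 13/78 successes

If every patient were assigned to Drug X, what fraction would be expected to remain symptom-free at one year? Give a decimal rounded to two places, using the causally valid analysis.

0.41

The stratified and pooled comparisons disagree (Drug X wins within each cholesterol; Drug H wins overall), so the answer turns on the causal role of cholesterol.
Cholesterol lies on the pathway drug → cholesterol → outcome, so adjusting for it blocks the indirect effect. For the total causal effect of drug, use the unadjusted pooled rates.
So P(outcome | do(Drug X)) is just the pooled rate for Drug X: 491/1200 = 0.409.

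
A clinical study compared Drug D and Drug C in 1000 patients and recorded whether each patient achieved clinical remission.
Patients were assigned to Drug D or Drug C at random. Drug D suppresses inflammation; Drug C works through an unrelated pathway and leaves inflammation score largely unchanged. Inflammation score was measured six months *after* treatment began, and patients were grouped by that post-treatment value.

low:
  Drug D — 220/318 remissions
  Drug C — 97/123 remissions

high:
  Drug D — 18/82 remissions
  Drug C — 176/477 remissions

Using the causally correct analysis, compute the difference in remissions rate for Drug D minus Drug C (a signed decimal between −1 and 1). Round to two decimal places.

The inflammation score-specific comparison favours Drug C throughout, but the pooled figures favour Drug D. The question is whether to condition on inflammation score.
Stratifying would compare drugs among patients the drugs themselves sorted into inflammation score groups — a form of selection on an intermediate. The unconditioned pooled rates give the total causal effect.
The causal difference is the pooled difference: 0.595 − 0.455 = +0.140.

+0.14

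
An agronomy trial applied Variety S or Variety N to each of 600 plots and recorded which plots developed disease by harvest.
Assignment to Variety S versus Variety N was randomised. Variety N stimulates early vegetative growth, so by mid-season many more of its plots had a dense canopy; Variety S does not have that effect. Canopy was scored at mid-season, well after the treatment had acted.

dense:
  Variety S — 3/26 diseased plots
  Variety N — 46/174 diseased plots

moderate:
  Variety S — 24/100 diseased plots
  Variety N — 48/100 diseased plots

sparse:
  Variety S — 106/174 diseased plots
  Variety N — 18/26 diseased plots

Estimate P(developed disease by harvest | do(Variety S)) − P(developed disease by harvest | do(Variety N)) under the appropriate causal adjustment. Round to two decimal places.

+0.07

The distribution of mid-season canopy is itself part of what the variety does — it is an intermediate outcome. Holding it fixed would remove that part of the effect; the total effect is the pooled difference.
The causal difference is the pooled difference: 0.443 − 0.373 = +0.070.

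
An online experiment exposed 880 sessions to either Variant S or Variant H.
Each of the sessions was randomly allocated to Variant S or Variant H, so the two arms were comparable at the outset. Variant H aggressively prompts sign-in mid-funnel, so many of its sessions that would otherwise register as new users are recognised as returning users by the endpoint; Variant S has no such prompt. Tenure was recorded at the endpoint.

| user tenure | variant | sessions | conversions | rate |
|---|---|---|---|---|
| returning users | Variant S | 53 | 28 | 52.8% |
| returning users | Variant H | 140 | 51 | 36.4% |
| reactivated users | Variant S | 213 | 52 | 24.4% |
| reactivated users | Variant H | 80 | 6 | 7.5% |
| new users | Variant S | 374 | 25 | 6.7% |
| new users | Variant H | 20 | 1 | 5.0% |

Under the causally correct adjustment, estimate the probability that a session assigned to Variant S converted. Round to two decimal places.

Within every user tenure level Variant S has the higher rate, yet pooled Variant H does — Simpson's reversal.
User tenure lies on the pathway variant → user tenure → outcome, so adjusting for it blocks the indirect effect. For the total causal effect of variant, use the unadjusted pooled rates.
So P(outcome | do(Variant S)) is just the pooled rate for Variant S: 105/640 = 0.164.

0.16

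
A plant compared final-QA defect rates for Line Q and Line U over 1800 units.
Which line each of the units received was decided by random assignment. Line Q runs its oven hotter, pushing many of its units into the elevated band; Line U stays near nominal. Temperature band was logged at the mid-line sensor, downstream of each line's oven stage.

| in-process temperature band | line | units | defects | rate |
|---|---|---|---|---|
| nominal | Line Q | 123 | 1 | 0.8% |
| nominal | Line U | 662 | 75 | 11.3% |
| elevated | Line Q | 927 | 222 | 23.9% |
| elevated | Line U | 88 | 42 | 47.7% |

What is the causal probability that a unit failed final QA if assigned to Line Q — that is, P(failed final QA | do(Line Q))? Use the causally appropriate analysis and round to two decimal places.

0.21

In-process temperature band here is a post-treatment variable shaped by the line; conditioning on it would introduce bias rather than remove it. The overall comparison is the causal one.
So P(outcome | do(Line Q)) is just the pooled rate for Line Q: 223/1050 = 0.212.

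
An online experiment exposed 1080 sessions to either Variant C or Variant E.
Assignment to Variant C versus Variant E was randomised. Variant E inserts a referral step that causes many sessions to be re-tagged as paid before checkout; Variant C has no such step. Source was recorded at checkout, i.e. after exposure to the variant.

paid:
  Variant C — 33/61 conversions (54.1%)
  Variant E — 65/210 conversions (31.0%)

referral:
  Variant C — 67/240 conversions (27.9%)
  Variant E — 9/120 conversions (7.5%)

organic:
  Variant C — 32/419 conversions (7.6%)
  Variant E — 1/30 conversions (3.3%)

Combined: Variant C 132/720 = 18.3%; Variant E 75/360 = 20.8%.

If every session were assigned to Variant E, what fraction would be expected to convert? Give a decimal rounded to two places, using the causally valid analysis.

0.21

Because the variant influences traffic source, traffic source is a post-treatment mediator, not a confounder. Stratifying on it would bias the estimate; the causal effect is the crude pooled difference.
So P(outcome | do(Variant E)) is just the pooled rate for Variant E: 75/360 = 0.208.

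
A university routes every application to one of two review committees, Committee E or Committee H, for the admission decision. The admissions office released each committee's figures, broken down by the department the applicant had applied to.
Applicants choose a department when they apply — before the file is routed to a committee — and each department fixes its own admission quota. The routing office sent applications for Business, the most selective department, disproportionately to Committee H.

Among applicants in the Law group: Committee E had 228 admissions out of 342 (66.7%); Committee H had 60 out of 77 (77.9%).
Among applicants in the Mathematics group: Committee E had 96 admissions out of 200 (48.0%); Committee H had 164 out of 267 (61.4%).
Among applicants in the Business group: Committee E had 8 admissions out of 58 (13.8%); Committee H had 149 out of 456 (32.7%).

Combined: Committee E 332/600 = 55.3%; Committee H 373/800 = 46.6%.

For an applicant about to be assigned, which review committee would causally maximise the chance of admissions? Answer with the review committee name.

Nothing the review committee does changes department; the imbalance is an allocation artefact. With department also predicting the outcome, the pooled figure is confounded, and the within-stratum comparison is the causal one.
Within each level — Law: 66.7% vs 77.9%; Mathematics: 48.0% vs 61.4%; Business: 13.8% vs 32.7% — Committee H is higher every time.

Committee H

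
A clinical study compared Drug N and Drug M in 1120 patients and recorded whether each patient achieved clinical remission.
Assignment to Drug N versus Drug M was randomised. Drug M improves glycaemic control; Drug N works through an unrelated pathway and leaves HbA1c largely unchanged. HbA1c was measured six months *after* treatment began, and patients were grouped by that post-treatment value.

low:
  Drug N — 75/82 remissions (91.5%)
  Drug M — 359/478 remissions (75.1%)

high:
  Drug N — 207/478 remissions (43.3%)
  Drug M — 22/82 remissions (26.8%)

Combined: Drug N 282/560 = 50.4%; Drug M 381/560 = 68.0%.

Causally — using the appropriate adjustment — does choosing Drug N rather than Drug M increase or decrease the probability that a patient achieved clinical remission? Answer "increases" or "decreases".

The HbA1c-specific comparison favours Drug N throughout, but the pooled figures favour Drug M. The question is whether to condition on HbA1c.
HbA1c here is a post-treatment variable shaped by the drug; conditioning on it would introduce bias rather than remove it. The overall comparison is the causal one.
Pooled: Drug N 50.4% vs Drug M 68.0%; Drug M is higher overall.

decreases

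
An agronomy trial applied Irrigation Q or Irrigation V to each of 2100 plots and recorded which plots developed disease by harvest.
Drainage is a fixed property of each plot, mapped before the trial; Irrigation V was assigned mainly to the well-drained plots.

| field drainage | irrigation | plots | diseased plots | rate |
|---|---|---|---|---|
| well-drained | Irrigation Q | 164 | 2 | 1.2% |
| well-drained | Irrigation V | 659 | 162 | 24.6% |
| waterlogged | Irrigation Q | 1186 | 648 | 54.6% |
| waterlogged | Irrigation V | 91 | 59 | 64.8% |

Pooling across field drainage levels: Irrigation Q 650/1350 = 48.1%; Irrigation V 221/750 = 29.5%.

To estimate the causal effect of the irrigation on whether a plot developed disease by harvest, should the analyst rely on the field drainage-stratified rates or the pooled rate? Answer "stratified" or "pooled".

The imbalance in field drainage arose from how plots were allocated, not from anything the irrigation did; and field drainage independently affects the outcome. The pooled gap is confounded — condition on field drainage.
Within each level — well-drained: 1.2% vs 24.6%; waterlogged: 54.6% vs 64.8% — Irrigation Q is lower every time.

stratified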